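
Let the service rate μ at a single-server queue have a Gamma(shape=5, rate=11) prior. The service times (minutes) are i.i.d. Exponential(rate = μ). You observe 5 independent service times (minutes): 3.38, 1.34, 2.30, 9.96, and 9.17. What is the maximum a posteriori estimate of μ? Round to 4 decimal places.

The Exponential(rate=μ) likelihood is ∝ μ^n e^(−μΣtᵢ). Here n = 5 and Σtᵢ = 3.38 + 1.34 + 2.30 + 9.96 + 9.17 = 26.15.
Posterior ∝ μ^4e^(−11μ) · μ^5e^(−26.15μ) = μ^9e^(−37.15μ), i.e. Gamma(10, 37.15).
Mode = (a−1)/b = 9/37.15 ≈ 0.2423.

μ̂_MAP = 0.2423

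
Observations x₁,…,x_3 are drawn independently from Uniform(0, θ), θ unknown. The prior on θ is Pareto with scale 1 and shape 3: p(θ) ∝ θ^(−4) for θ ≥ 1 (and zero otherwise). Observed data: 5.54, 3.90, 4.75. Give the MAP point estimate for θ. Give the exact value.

The Uniform(0, θ) likelihood is θ^(−n) for θ ≥ max(xᵢ), zero otherwise. Here max(xᵢ) = 5.54.
Posterior ∝ θ^(−4) · θ^(−3) = θ^(−7) on θ ≥ max(1, 5.54) = 5.54.
This density is strictly decreasing in θ, so the posterior mode lies at the lower boundary of the support.

θ̂_MAP = 5.54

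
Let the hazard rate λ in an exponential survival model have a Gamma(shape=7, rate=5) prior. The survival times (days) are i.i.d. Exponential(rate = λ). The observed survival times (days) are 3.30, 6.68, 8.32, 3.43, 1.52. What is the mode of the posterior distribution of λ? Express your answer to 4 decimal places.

The Exponential(rate=λ) likelihood is ∝ λ^n e^(−λΣtᵢ). Here n = 5 and Σtᵢ = 3.30 + 6.68 + 8.32 + 3.43 + 1.52 = 23.25.
Posterior ∝ λ^6e^(−5λ) · λ^5e^(−23.25λ) = λ^11e^(−28.25λ), i.e. Gamma(12, 28.25).
Mode = (a−1)/b = 11/28.25 ≈ 0.3894.

λ̂_MAP = 0.3894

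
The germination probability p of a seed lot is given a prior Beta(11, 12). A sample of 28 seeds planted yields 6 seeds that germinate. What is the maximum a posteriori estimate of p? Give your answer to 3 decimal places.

Prior: Beta(11, 12).
Data: 6 successes in 28 trials. The binomial likelihood contributes p^6(1−p)^22, so the posterior is Beta(11+6, 12+22) = Beta(17, 34).
For Beta(a, b) with a, b > 1 the mode is (a−1)/(a+b−2) = 16/49 ≈ 0.327.

p̂_MAP = 0.327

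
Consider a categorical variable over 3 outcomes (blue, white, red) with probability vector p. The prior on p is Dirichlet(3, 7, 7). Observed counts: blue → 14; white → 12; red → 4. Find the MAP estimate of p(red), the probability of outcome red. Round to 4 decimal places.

The posterior is Dirichlet(αᵢ + nᵢ) = Dirichlet(17, 19, 11).
For a Dirichlet(a₁,…,a_K) with all aᵢ > 1, the mode has j-th component (aⱼ − 1)/(Σaᵢ − K).
Here Σaᵢ = 47 and K = 3, so p(red) = (11 − 1)/(47 − 3) = 10/44 ≈ 0.2273.

MAP estimate of p(red) = 0.2273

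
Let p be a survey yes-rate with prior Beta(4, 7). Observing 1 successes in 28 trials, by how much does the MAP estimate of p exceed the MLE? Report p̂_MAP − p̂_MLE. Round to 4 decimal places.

Posterior is Beta(5, 34); MAP = (5−1)/(39−2) = 4/37 ≈ 0.10811.
MLE ignores the prior: p̂_MLE = k/n = 1/28 ≈ 0.03571.
Difference = 4/37 − 1/28 = 75/1036 ≈ 0.0724.

MAP − MLE = 0.0724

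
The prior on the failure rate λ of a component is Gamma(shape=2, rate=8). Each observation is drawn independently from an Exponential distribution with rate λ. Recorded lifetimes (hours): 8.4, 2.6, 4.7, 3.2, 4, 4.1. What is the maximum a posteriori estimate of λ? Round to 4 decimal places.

λ̂_MAP = 0.2000

The Exponential(rate=λ) likelihood is ∝ λ^n e^(−λΣtᵢ). Here n = 6 and Σtᵢ = 8.4 + 2.6 + 4.7 + 3.2 + 4 + 4.1 = 27.
Posterior ∝ λe^(−8λ) · λ^6e^(−27λ) = λ^7e^(−35λ), i.e. Gamma(8, 35).
Mode = (a−1)/b = 7/35 ≈ 0.2000.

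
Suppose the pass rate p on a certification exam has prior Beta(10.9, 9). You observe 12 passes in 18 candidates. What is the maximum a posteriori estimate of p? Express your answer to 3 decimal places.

p̂_MAP = 0.610

Prior: Beta(10.9, 9).
Data: 12 successes in 18 trials. The binomial likelihood contributes p^12(1−p)^6, so the posterior is Beta(10.9+12, 9+6) = Beta(22.9, 15).
For Beta(a, b) with a, b > 1 the mode is (a−1)/(a+b−2) = 21.9/35.9 ≈ 0.610.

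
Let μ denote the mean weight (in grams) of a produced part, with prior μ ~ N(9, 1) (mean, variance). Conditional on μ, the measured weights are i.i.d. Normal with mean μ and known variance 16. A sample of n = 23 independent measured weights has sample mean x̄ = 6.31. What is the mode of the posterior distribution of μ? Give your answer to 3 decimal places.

μ̂_MAP = 7.414

n = 23, x̄ = 6.31.
For a Normal prior and Normal likelihood with known variance, the posterior is Normal; its mode equals its mean, the precision-weighted average.
Prior precision 1/σ₀² = 1/1 = 1; data precision n/σ² = 23/16 = 1.4375.
μ̂ = (1·9 + 1.4375·6.31) / (1 + 1.4375) = 18.070625/2.4375 = 28913/3900 ≈ 7.414.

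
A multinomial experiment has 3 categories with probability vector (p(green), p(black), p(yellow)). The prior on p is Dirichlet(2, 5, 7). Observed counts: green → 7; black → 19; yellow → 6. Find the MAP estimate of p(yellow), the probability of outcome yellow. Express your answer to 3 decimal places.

The posterior is Dirichlet(αᵢ + nᵢ) = Dirichlet(9, 24, 13).
For a Dirichlet(a₁,…,a_K) with all aᵢ > 1, the mode has j-th component (aⱼ − 1)/(Σaᵢ − K).
Here Σaᵢ = 46 and K = 3, so p(yellow) = (13 − 1)/(46 − 3) = 12/43 ≈ 0.279.

MAP estimate of p(yellow) = 0.279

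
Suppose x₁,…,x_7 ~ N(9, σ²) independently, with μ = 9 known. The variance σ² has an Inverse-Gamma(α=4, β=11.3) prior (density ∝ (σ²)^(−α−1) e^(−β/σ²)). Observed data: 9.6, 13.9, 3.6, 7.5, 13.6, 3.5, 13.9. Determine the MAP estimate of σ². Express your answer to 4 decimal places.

Sum of squared deviations about the known mean: SS = (9.6−9)² + (13.9−9)² + (3.6−9)² + (7.5−9)² + (13.6−9)² + (3.5−9)² + (13.9−9)² = 131.2.
The Normal likelihood contributes (σ²)^(−n/2) exp(−SS/(2σ²)), so the posterior is Inverse-Gamma(α + n/2, β + SS/2) = Inverse-Gamma(7.5, 76.9).
The mode of Inverse-Gamma(a, b) is b/(a+1) = 76.9/8.5 ≈ 9.0471.

σ̂²_MAP = 9.0471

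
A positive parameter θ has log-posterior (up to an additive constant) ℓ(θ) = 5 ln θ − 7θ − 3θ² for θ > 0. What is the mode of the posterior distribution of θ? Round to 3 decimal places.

ℓ'(θ) = 5/θ − 7 − 6θ. Setting this to zero and multiplying by θ: 6θ² + 7θ − 5 = 0.
θ = (−7 + √(7² + 4·6·5)) / (2·6) = (−7 + √169) / 12 = (−7 + 13)/12 = 1/2.
ℓ''(θ) = −5/θ² − 6 < 0, confirming a maximum.

θ̂_MAP = 0.500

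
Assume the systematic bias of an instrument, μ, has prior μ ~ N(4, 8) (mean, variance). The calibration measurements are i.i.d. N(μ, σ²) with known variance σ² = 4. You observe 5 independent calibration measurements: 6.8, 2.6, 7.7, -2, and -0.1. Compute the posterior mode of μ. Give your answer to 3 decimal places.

μ̂_MAP = 3.091

n = 5; x̄ = (6.8 + 2.6 + 7.7 + (-2) + (-0.1))/5 = 15/5 = 3.
For a Normal prior and Normal likelihood with known variance, the posterior is Normal; its mode equals its mean, the precision-weighted average.
Prior precision 1/σ₀² = 1/8 = 0.125; data precision n/σ² = 5/4 = 1.25.
μ̂ = (0.125·4 + 1.25·3) / (0.125 + 1.25) = 4.25/1.375 = 34/11 ≈ 3.091.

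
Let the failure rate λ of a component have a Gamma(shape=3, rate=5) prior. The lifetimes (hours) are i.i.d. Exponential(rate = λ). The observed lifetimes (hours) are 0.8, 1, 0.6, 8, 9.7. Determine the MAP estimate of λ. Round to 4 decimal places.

λ̂_MAP = 0.2789

The Exponential(rate=λ) likelihood is ∝ λ^n e^(−λΣtᵢ). Here n = 5 and Σtᵢ = 0.8 + 1 + 0.6 + 8 + 9.7 = 20.1.
Posterior ∝ λ^2e^(−5λ) · λ^5e^(−20.1λ) = λ^7e^(−25.1λ), i.e. Gamma(8, 25.1).
Mode = (a−1)/b = 7/25.1 ≈ 0.2789.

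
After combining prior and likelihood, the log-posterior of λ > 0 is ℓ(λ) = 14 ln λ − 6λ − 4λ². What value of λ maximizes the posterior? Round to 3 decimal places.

λ̂_MAP = 1.000

ℓ'(λ) = 14/λ − 6 − 8λ. Setting this to zero and multiplying by λ: 8λ² + 6λ − 14 = 0.
λ = (−6 + √(6² + 4·8·14)) / (2·8) = (−6 + √484) / 16 = (−6 + 22)/16 = 1.
ℓ''(λ) = −14/λ² − 8 < 0, confirming a maximum.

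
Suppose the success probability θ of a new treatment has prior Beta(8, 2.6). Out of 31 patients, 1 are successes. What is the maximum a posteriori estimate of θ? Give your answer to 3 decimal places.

Prior: Beta(8, 2.6).
Data: 1 success in 31 trials. The binomial likelihood contributes θ(1−θ)^30, so the posterior is Beta(8+1, 2.6+30) = Beta(9, 32.6).
For Beta(a, b) with a, b > 1 the mode is (a−1)/(a+b−2) = 8/39.6 ≈ 0.202.

θ̂_MAP = 0.202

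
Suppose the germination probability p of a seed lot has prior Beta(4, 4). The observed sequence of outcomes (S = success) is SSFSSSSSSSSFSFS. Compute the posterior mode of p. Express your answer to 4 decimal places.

p̂_MAP = 0.7143

Prior: Beta(4, 4).
Data: 12 successes in 15 trials (from the sequence). The binomial likelihood contributes p^12(1−p)^3, so the posterior is Beta(4+12, 4+3) = Beta(16, 7).
For Beta(a, b) with a, b > 1 the mode is (a−1)/(a+b−2) = 15/21 ≈ 0.7143.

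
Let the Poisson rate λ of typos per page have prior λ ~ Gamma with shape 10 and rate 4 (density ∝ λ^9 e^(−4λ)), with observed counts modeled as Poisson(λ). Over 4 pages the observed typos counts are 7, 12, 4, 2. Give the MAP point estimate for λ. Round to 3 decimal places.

λ̂_MAP = 4.250

Σxᵢ = 7+12+4+2 = 25, with n = 4.
Posterior ∝ λ^9e^(−4λ) · λ^25e^(−4λ) = λ^34e^(−8λ), i.e. Gamma(shape=35, rate=8).
The mode of a Gamma(a, b) with a ≥ 1 (shape–rate) is (a−1)/b = 34/8 ≈ 4.250.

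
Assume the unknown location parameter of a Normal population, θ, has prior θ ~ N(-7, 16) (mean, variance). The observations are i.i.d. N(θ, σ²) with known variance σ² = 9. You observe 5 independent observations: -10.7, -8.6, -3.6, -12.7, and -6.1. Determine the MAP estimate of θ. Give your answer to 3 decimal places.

n = 5; x̄ = ((-10.7) + (-8.6) + (-3.6) + (-12.7) + (-6.1))/5 = -41.7/5 = -8.34.
For a Normal prior and Normal likelihood with known variance, the posterior is Normal; its mode equals its mean, the precision-weighted average.
Prior precision 1/σ₀² = 1/16 = 0.0625; data precision n/σ² = 5/9.
θ̂ = (0.0625·(-7) + (5/9)·(-8.34)) / (0.0625 + 5/9) = (-1217/240)/(89/144) = -3651/445 ≈ -8.204.

θ̂_MAP = -8.204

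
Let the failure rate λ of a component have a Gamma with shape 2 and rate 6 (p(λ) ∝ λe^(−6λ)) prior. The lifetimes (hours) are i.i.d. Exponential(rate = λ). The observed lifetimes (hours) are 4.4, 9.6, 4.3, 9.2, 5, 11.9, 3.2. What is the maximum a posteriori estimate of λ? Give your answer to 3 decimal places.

λ̂_MAP = 0.149

The Exponential(rate=λ) likelihood is ∝ λ^n e^(−λΣtᵢ). Here n = 7 and Σtᵢ = 4.4 + 9.6 + 4.3 + 9.2 + 5 + 11.9 + 3.2 = 47.6.
Posterior ∝ λe^(−6λ) · λ^7e^(−47.6λ) = λ^8e^(−53.6λ), i.e. Gamma(9, 53.6).
Mode = (a−1)/b = 8/53.6 ≈ 0.149.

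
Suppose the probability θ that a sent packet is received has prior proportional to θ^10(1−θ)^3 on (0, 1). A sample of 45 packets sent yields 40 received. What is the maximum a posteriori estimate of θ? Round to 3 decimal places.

θ̂_MAP = 0.862

The prior density ∝ θ^10(1−θ)^3 is the kernel of Beta(11, 4).
Data: 40 successes in 45 trials. The binomial likelihood contributes θ^40(1−θ)^5, so the posterior is Beta(11+40, 4+5) = Beta(51, 9).
For Beta(a, b) with a, b > 1 the mode is (a−1)/(a+b−2) = 50/58 ≈ 0.862.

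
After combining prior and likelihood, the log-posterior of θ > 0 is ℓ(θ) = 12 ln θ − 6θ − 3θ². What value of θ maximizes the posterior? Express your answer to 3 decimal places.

θ̂_MAP = 1.000

ℓ'(θ) = 12/θ − 6 − 6θ. Setting this to zero and multiplying by θ: 6θ² + 6θ − 12 = 0.
θ = (−6 + √(6² + 4·6·12)) / (2·6) = (−6 + √324) / 12 = (−6 + 18)/12 = 1.
ℓ''(θ) = −12/θ² − 6 < 0, confirming a maximum.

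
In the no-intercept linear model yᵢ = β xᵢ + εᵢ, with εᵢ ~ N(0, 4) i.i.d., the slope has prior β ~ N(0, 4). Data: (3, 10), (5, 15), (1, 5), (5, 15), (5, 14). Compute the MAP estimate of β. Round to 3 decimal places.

log p(β | y) = −Σ(yᵢ − βxᵢ)²/(2·4) − β²/(2·4) + const.
Setting the derivative to zero: Σxᵢ(yᵢ − βxᵢ)/4 − β/4 = 0, so β = Σxᵢyᵢ / (Σxᵢ² + σ²/τ²).
Σxᵢyᵢ = 3·10 + 5·15 + 1·5 + 5·15 + 5·14 = 255; Σxᵢ² = 85; σ²/τ² = 1.
β̂_MAP = 255 / (85 + 1) = 255/86 ≈ 2.965.

β̂_MAP = 2.965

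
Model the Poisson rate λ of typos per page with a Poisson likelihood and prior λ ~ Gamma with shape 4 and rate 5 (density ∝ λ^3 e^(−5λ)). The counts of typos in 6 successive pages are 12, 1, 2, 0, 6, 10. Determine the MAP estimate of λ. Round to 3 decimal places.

Σxᵢ = 12+1+2+0+6+10 = 31, with n = 6.
Posterior ∝ λ^3e^(−5λ) · λ^31e^(−6λ) = λ^34e^(−11λ), i.e. Gamma(shape=35, rate=11).
The mode of a Gamma(a, b) with a ≥ 1 (shape–rate) is (a−1)/b = 34/11 ≈ 3.091.

λ̂_MAP = 3.091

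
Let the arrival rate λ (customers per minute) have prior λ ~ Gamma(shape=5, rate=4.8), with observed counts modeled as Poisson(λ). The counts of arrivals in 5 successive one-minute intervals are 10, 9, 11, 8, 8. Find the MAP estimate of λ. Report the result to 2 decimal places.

λ̂_MAP = 5.10

Σxᵢ = 10+9+11+8+8 = 46, with n = 5.
Posterior ∝ λ^4e^(−4.8λ) · λ^46e^(−5λ) = λ^50e^(−9.8λ), i.e. Gamma(shape=51, rate=9.8).
The mode of a Gamma(a, b) with a ≥ 1 (shape–rate) is (a−1)/b = 50/9.8 ≈ 5.10.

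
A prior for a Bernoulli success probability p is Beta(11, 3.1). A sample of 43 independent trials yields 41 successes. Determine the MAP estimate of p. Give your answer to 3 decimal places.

Prior: Beta(11, 3.1).
Data: 41 successes in 43 trials. The binomial likelihood contributes p^41(1−p)^2, so the posterior is Beta(11+41, 3.1+2) = Beta(52, 5.1).
For Beta(a, b) with a, b > 1 the mode is (a−1)/(a+b−2) = 51/55.1 ≈ 0.926.

p̂_MAP = 0.926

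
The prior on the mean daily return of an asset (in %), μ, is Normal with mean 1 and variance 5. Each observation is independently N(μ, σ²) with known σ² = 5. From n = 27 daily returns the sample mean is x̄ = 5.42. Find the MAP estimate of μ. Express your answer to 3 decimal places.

μ̂_MAP = 5.262

n = 27, x̄ = 5.42.
For a Normal prior and Normal likelihood with known variance, the posterior is Normal; its mode equals its mean, the precision-weighted average.
Prior precision 1/σ₀² = 1/5 = 0.2; data precision n/σ² = 27/5 = 5.4.
μ̂ = (0.2·1 + 5.4·5.42) / (0.2 + 5.4) = 29.468/5.6 = 7367/1400 ≈ 5.262.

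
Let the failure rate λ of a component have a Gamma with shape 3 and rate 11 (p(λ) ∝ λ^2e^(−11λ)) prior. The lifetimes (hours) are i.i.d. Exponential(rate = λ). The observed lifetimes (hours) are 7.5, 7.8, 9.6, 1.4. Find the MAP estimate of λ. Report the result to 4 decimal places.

The Exponential(rate=λ) likelihood is ∝ λ^n e^(−λΣtᵢ). Here n = 4 and Σtᵢ = 7.5 + 7.8 + 9.6 + 1.4 = 26.3.
Posterior ∝ λ^2e^(−11λ) · λ^4e^(−26.3λ) = λ^6e^(−37.3λ), i.e. Gamma(7, 37.3).
Mode = (a−1)/b = 6/37.3 ≈ 0.1609.

λ̂_MAP = 0.1609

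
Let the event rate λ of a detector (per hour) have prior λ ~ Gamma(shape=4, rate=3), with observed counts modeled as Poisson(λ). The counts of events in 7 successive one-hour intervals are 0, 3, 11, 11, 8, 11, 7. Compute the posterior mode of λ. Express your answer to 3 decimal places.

Σxᵢ = 0+3+11+11+8+11+7 = 51, with n = 7.
Posterior ∝ λ^3e^(−3λ) · λ^51e^(−7λ) = λ^54e^(−10λ), i.e. Gamma(shape=55, rate=10).
The mode of a Gamma(a, b) with a ≥ 1 (shape–rate) is (a−1)/b = 54/10 ≈ 5.400.

λ̂_MAP = 5.400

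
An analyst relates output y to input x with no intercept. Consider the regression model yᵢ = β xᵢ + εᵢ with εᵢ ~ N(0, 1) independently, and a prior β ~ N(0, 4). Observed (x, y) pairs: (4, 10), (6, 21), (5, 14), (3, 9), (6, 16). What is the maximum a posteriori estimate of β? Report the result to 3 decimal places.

log p(β | y) = −Σ(yᵢ − βxᵢ)²/(2·1) − β²/(2·4) + const.
Setting the derivative to zero: Σxᵢ(yᵢ − βxᵢ)/1 − β/4 = 0, so β = Σxᵢyᵢ / (Σxᵢ² + σ²/τ²).
Σxᵢyᵢ = 4·10 + 6·21 + 5·14 + 3·9 + 6·16 = 359; Σxᵢ² = 122; σ²/τ² = 0.25.
β̂_MAP = 359 / (122 + 0.25) = 359/122.25 ≈ 2.937.

β̂_MAP = 2.937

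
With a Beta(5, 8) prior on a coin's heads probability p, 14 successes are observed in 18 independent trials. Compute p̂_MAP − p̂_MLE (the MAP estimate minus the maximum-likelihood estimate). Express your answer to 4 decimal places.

Posterior is Beta(19, 12); MAP = (19−1)/(31−2) = 18/29 ≈ 0.62069.
MLE ignores the prior: p̂_MLE = k/n = 14/18 ≈ 0.77778.
Difference = 18/29 − 14/18 = -41/261 ≈ -0.1571.

MAP − MLE = -0.1571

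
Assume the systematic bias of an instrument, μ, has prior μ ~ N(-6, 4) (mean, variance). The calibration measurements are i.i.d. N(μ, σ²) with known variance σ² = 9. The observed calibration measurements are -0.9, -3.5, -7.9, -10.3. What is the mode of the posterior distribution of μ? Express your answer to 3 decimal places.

n = 4; x̄ = ((-0.9) + (-3.5) + (-7.9) + (-10.3))/4 = -22.6/4 = -5.65.
For a Normal prior and Normal likelihood with known variance, the posterior is Normal; its mode equals its mean, the precision-weighted average.
Prior precision 1/σ₀² = 1/4 = 0.25; data precision n/σ² = 4/9.
μ̂ = (0.25·(-6) + (4/9)·(-5.65)) / (0.25 + 4/9) = (-361/90)/(25/36) = -5.776.

μ̂_MAP = -5.776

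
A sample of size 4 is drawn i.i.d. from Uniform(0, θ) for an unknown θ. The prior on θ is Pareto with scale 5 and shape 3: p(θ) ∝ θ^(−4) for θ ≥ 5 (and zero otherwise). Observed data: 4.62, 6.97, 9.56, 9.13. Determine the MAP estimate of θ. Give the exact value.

The Uniform(0, θ) likelihood is θ^(−n) for θ ≥ max(xᵢ), zero otherwise. Here max(xᵢ) = 9.56.
Posterior ∝ θ^(−4) · θ^(−4) = θ^(−8) on θ ≥ max(5, 9.56) = 9.56.
This density is strictly decreasing in θ, so the posterior mode lies at the lower boundary of the support.

θ̂_MAP = 9.56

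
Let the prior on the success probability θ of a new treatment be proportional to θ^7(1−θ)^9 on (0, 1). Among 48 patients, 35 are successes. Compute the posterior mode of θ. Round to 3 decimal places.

θ̂_MAP = 0.656

The prior density ∝ θ^7(1−θ)^9 is the kernel of Beta(8, 10).
Data: 35 successes in 48 trials. The binomial likelihood contributes θ^35(1−θ)^13, so the posterior is Beta(8+35, 10+13) = Beta(43, 23).
For Beta(a, b) with a, b > 1 the mode is (a−1)/(a+b−2) = 42/64 ≈ 0.656.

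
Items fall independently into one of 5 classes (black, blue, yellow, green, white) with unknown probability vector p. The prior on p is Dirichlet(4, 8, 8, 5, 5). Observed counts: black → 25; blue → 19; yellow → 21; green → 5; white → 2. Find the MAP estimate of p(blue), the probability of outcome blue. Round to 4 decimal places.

The posterior is Dirichlet(αᵢ + nᵢ) = Dirichlet(29, 27, 29, 10, 7).
For a Dirichlet(a₁,…,a_K) with all aᵢ > 1, the mode has j-th component (aⱼ − 1)/(Σaᵢ − K).
Here Σaᵢ = 102 and K = 5, so p(blue) = (27 − 1)/(102 − 5) = 26/97 ≈ 0.2680.

MAP estimate of p(blue) = 0.2680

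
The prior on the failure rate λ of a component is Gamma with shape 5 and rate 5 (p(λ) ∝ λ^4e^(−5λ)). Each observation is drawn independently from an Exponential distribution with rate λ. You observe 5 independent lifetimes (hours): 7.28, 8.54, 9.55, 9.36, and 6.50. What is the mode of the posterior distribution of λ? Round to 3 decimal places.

λ̂_MAP = 0.195

The Exponential(rate=λ) likelihood is ∝ λ^n e^(−λΣtᵢ). Here n = 5 and Σtᵢ = 7.28 + 8.54 + 9.55 + 9.36 + 6.50 = 41.23.
Posterior ∝ λ^4e^(−5λ) · λ^5e^(−41.23λ) = λ^9e^(−46.23λ), i.e. Gamma(10, 46.23).
Mode = (a−1)/b = 9/46.23 ≈ 0.195.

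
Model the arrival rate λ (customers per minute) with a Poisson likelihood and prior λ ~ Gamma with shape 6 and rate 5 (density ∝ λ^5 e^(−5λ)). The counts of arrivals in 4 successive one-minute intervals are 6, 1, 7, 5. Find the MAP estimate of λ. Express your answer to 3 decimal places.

Σxᵢ = 6+1+7+5 = 19, with n = 4.
Posterior ∝ λ^5e^(−5λ) · λ^19e^(−4λ) = λ^24e^(−9λ), i.e. Gamma(shape=25, rate=9).
The mode of a Gamma(a, b) with a ≥ 1 (shape–rate) is (a−1)/b = 24/9 ≈ 2.667.

λ̂_MAP = 2.667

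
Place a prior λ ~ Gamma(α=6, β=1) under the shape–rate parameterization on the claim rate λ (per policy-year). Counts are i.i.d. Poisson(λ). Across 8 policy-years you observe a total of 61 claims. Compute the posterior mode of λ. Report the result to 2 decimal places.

Σxᵢ = 61, n = 8.
Posterior ∝ λ^5e^(−1λ) · λ^61e^(−8λ) = λ^66e^(−9λ), i.e. Gamma(shape=67, rate=9).
The mode of a Gamma(a, b) with a ≥ 1 (shape–rate) is (a−1)/b = 66/9 ≈ 7.33.

λ̂_MAP = 7.33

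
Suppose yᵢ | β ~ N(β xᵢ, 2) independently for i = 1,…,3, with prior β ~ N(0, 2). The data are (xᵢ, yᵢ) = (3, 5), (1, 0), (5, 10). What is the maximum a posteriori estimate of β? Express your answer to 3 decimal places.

log p(β | y) = −Σ(yᵢ − βxᵢ)²/(2·2) − β²/(2·2) + const.
Setting the derivative to zero: Σxᵢ(yᵢ − βxᵢ)/2 − β/2 = 0, so β = Σxᵢyᵢ / (Σxᵢ² + σ²/τ²).
Σxᵢyᵢ = 3·5 + 1·0 + 5·10 = 65; Σxᵢ² = 35; σ²/τ² = 1.
β̂_MAP = 65 / (35 + 1) = 65/36 ≈ 1.806.

β̂_MAP = 1.806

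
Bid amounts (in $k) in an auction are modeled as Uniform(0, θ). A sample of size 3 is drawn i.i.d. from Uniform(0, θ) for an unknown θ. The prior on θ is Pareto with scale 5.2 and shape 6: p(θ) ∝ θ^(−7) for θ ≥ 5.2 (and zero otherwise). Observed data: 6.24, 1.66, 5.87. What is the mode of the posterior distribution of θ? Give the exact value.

The Uniform(0, θ) likelihood is θ^(−n) for θ ≥ max(xᵢ), zero otherwise. Here max(xᵢ) = 6.24.
Posterior ∝ θ^(−7) · θ^(−3) = θ^(−10) on θ ≥ max(5.2, 6.24) = 6.24.
This density is strictly decreasing in θ, so the posterior mode lies at the lower boundary of the support.

θ̂_MAP = 6.24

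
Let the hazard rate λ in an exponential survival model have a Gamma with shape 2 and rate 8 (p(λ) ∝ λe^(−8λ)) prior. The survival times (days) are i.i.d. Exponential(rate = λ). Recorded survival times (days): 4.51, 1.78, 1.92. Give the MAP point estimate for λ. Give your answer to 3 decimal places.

The Exponential(rate=λ) likelihood is ∝ λ^n e^(−λΣtᵢ). Here n = 3 and Σtᵢ = 4.51 + 1.78 + 1.92 = 8.21.
Posterior ∝ λe^(−8λ) · λ^3e^(−8.21λ) = λ^4e^(−16.21λ), i.e. Gamma(5, 16.21).
Mode = (a−1)/b = 4/16.21 ≈ 0.247.

λ̂_MAP = 0.247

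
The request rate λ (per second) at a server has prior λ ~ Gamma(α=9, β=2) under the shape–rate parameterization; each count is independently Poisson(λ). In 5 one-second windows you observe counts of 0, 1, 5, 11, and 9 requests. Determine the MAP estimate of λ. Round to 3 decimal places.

λ̂_MAP = 4.857

Σxᵢ = 0+1+5+11+9 = 26, with n = 5.
Posterior ∝ λ^8e^(−2λ) · λ^26e^(−5λ) = λ^34e^(−7λ), i.e. Gamma(shape=35, rate=7).
The mode of a Gamma(a, b) with a ≥ 1 (shape–rate) is (a−1)/b = 34/7 ≈ 4.857.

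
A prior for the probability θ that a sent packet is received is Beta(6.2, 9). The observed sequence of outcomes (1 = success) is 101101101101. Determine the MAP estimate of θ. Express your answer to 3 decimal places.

Prior: Beta(6.2, 9).
Data: 8 successes in 12 trials (from the sequence). The binomial likelihood contributes θ^8(1−θ)^4, so the posterior is Beta(6.2+8, 9+4) = Beta(14.2, 13).
For Beta(a, b) with a, b > 1 the mode is (a−1)/(a+b−2) = 13.2/25.2 ≈ 0.524.

θ̂_MAP = 0.524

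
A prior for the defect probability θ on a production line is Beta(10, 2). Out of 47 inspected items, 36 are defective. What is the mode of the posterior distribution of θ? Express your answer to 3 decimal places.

Prior: Beta(10, 2).
Data: 36 successes in 47 trials. The binomial likelihood contributes θ^36(1−θ)^11, so the posterior is Beta(10+36, 2+11) = Beta(46, 13).
For Beta(a, b) with a, b > 1 the mode is (a−1)/(a+b−2) = 45/57 ≈ 0.789.

θ̂_MAP = 0.789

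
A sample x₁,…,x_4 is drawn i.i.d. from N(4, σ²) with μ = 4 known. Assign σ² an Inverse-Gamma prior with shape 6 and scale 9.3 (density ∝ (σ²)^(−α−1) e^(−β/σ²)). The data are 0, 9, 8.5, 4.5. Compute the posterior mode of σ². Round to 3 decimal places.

Sum of squared deviations about the known mean: SS = (0−4)² + (9−4)² + (8.5−4)² + (4.5−4)² = 61.5.
The Normal likelihood contributes (σ²)^(−n/2) exp(−SS/(2σ²)), so the posterior is Inverse-Gamma(α + n/2, β + SS/2) = Inverse-Gamma(8, 40.05).
The mode of Inverse-Gamma(a, b) is b/(a+1) = 40.05/9 ≈ 4.450.

σ̂²_MAP = 4.450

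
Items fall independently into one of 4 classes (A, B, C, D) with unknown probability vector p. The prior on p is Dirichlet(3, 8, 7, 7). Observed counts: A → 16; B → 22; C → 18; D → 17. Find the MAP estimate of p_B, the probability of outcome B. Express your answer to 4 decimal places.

The posterior is Dirichlet(αᵢ + nᵢ) = Dirichlet(19, 30, 25, 24).
For a Dirichlet(a₁,…,a_K) with all aᵢ > 1, the mode has j-th component (aⱼ − 1)/(Σaᵢ − K).
Here Σaᵢ = 98 and K = 4, so p_B = (30 − 1)/(98 − 4) = 29/94 ≈ 0.3085.

MAP estimate of p_B = 0.3085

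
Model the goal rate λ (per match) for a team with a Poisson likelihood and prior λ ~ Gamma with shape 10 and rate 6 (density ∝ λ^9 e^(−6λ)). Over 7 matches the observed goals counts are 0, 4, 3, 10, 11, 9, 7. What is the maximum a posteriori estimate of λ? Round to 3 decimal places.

Σxᵢ = 0+4+3+10+11+9+7 = 44, with n = 7.
Posterior ∝ λ^9e^(−6λ) · λ^44e^(−7λ) = λ^53e^(−13λ), i.e. Gamma(shape=54, rate=13).
The mode of a Gamma(a, b) with a ≥ 1 (shape–rate) is (a−1)/b = 53/13 ≈ 4.077.

λ̂_MAP = 4.077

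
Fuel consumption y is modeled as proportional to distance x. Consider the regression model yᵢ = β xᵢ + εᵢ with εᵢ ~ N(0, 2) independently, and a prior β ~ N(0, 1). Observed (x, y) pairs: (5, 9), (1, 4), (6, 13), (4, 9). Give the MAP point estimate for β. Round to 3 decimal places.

β̂_MAP = 2.038

log p(β | y) = −Σ(yᵢ − βxᵢ)²/(2·2) − β²/(2·1) + const.
Setting the derivative to zero: Σxᵢ(yᵢ − βxᵢ)/2 − β/1 = 0, so β = Σxᵢyᵢ / (Σxᵢ² + σ²/τ²).
Σxᵢyᵢ = 5·9 + 1·4 + 6·13 + 4·9 = 163; Σxᵢ² = 78; σ²/τ² = 2.
β̂_MAP = 163 / (78 + 2) = 163/80 ≈ 2.038.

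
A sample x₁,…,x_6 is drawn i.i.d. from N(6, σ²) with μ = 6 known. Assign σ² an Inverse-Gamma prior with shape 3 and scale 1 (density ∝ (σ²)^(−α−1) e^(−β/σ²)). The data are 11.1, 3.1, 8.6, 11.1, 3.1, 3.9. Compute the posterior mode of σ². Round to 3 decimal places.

Sum of squared deviations about the known mean: SS = (11.1−6)² + (3.1−6)² + (8.6−6)² + (11.1−6)² + (3.1−6)² + (3.9−6)² = 80.01.
The Normal likelihood contributes (σ²)^(−n/2) exp(−SS/(2σ²)), so the posterior is Inverse-Gamma(α + n/2, β + SS/2) = Inverse-Gamma(6, 41.005).
The mode of Inverse-Gamma(a, b) is b/(a+1) = 41.005/7 ≈ 5.858.

σ̂²_MAP = 5.858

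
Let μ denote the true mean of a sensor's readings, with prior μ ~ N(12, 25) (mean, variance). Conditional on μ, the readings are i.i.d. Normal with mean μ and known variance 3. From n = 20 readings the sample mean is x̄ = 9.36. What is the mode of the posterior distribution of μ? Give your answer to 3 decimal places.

μ̂_MAP = 9.376

n = 20, x̄ = 9.36.
For a Normal prior and Normal likelihood with known variance, the posterior is Normal; its mode equals its mean, the precision-weighted average.
Prior precision 1/σ₀² = 1/25 = 0.04; data precision n/σ² = 20/3.
μ̂ = (0.04·12 + (20/3)·9.36) / (0.04 + 20/3) = 62.88/(503/75) = 4716/503 ≈ 9.376.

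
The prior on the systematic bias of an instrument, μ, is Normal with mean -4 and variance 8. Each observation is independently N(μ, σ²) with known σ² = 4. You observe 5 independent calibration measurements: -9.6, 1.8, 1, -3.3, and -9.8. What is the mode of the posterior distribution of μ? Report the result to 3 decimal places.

n = 5; x̄ = ((-9.6) + 1.8 + 1 + (-3.3) + (-9.8))/5 = -19.9/5 = -3.98.
For a Normal prior and Normal likelihood with known variance, the posterior is Normal; its mode equals its mean, the precision-weighted average.
Prior precision 1/σ₀² = 1/8 = 0.125; data precision n/σ² = 5/4 = 1.25.
μ̂ = (0.125·(-4) + 1.25·(-3.98)) / (0.125 + 1.25) = (-5.475)/1.375 = -219/55 ≈ -3.982.

μ̂_MAP = -3.982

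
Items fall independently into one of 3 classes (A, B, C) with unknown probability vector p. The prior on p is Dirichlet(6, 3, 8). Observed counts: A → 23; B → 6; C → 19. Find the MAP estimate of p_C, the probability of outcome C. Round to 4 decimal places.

The posterior is Dirichlet(αᵢ + nᵢ) = Dirichlet(29, 9, 27).
For a Dirichlet(a₁,…,a_K) with all aᵢ > 1, the mode has j-th component (aⱼ − 1)/(Σaᵢ − K).
Here Σaᵢ = 65 and K = 3, so p_C = (27 − 1)/(65 − 3) = 26/62 ≈ 0.4194.

MAP estimate of p_C = 0.4194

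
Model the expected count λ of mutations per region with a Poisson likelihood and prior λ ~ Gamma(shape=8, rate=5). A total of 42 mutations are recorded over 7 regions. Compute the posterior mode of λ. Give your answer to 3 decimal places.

Σxᵢ = 42, n = 7.
Posterior ∝ λ^7e^(−5λ) · λ^42e^(−7λ) = λ^49e^(−12λ), i.e. Gamma(shape=50, rate=12).
The mode of a Gamma(a, b) with a ≥ 1 (shape–rate) is (a−1)/b = 49/12 ≈ 4.083.

λ̂_MAP = 4.083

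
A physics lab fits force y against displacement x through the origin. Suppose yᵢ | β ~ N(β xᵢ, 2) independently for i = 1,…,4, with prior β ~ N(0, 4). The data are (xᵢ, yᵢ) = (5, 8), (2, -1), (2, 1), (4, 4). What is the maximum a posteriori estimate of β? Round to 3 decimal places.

log p(β | y) = −Σ(yᵢ − βxᵢ)²/(2·2) − β²/(2·4) + const.
Setting the derivative to zero: Σxᵢ(yᵢ − βxᵢ)/2 − β/4 = 0, so β = Σxᵢyᵢ / (Σxᵢ² + σ²/τ²).
Σxᵢyᵢ = 5·8 + 2·(-1) + 2·1 + 4·4 = 56; Σxᵢ² = 49; σ²/τ² = 0.5.
β̂_MAP = 56 / (49 + 0.5) = 56/49.5 ≈ 1.131.

β̂_MAP = 1.131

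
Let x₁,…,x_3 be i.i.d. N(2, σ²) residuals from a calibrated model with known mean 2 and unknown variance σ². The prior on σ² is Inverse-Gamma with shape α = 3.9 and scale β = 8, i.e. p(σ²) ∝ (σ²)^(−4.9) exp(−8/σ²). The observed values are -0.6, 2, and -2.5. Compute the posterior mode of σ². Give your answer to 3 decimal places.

σ̂²_MAP = 3.360

Sum of squared deviations about the known mean: SS = (-0.6−2)² + (2−2)² + (-2.5−2)² = 27.01.
The Normal likelihood contributes (σ²)^(−n/2) exp(−SS/(2σ²)), so the posterior is Inverse-Gamma(α + n/2, β + SS/2) = Inverse-Gamma(5.4, 21.505).
The mode of Inverse-Gamma(a, b) is b/(a+1) = 21.505/6.4 ≈ 3.360.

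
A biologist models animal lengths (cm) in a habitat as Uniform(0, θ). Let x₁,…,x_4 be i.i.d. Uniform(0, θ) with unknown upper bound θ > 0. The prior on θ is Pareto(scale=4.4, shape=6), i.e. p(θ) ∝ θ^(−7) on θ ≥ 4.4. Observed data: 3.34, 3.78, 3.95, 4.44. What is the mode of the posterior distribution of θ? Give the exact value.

θ̂_MAP = 4.44

The Uniform(0, θ) likelihood is θ^(−n) for θ ≥ max(xᵢ), zero otherwise. Here max(xᵢ) = 4.44.
Posterior ∝ θ^(−7) · θ^(−4) = θ^(−11) on θ ≥ max(4.4, 4.44) = 4.44.
This density is strictly decreasing in θ, so the posterior mode lies at the lower boundary of the support.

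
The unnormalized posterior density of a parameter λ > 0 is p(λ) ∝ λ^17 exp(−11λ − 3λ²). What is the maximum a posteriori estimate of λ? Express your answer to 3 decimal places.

ℓ'(λ) = 17/λ − 11 − 6λ. Setting this to zero and multiplying by λ: 6λ² + 11λ − 17 = 0.
λ = (−11 + √(11² + 4·6·17)) / (2·6) = (−11 + √529) / 12 = (−11 + 23)/12 = 1.
ℓ''(λ) = −17/λ² − 6 < 0, confirming a maximum.

λ̂_MAP = 1.000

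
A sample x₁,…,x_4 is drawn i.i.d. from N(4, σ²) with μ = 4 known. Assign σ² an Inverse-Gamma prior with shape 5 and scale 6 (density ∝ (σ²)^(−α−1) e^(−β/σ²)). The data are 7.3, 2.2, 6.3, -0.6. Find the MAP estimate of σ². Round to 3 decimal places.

Sum of squared deviations about the known mean: SS = (7.3−4)² + (2.2−4)² + (6.3−4)² + (-0.6−4)² = 40.58.
The Normal likelihood contributes (σ²)^(−n/2) exp(−SS/(2σ²)), so the posterior is Inverse-Gamma(α + n/2, β + SS/2) = Inverse-Gamma(7, 26.29).
The mode of Inverse-Gamma(a, b) is b/(a+1) = 26.29/8 ≈ 3.286.

σ̂²_MAP = 3.286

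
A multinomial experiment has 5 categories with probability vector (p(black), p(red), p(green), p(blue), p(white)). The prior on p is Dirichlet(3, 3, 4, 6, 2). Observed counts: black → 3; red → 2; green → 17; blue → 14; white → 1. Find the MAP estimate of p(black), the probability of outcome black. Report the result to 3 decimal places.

The posterior is Dirichlet(αᵢ + nᵢ) = Dirichlet(6, 5, 21, 20, 3).
For a Dirichlet(a₁,…,a_K) with all aᵢ > 1, the mode has j-th component (aⱼ − 1)/(Σaᵢ − K).
Here Σaᵢ = 55 and K = 5, so p(black) = (6 − 1)/(55 − 5) = 5/50 ≈ 0.100.

MAP estimate of p(black) = 0.100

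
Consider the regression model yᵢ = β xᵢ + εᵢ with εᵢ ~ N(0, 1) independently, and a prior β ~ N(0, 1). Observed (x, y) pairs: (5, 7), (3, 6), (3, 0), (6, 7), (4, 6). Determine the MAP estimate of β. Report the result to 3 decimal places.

β̂_MAP = 1.240

log p(β | y) = −Σ(yᵢ − βxᵢ)²/(2·1) − β²/(2·1) + const.
Setting the derivative to zero: Σxᵢ(yᵢ − βxᵢ)/1 − β/1 = 0, so β = Σxᵢyᵢ / (Σxᵢ² + σ²/τ²).
Σxᵢyᵢ = 5·7 + 3·6 + 3·0 + 6·7 + 4·6 = 119; Σxᵢ² = 95; σ²/τ² = 1.
β̂_MAP = 119 / (95 + 1) = 119/96 ≈ 1.240.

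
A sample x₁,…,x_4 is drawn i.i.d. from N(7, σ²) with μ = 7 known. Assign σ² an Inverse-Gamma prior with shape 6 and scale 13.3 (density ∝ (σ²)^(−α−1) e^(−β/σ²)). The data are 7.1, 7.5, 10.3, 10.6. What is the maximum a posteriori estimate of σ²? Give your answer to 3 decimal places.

σ̂²_MAP = 2.817

Sum of squared deviations about the known mean: SS = (7.1−7)² + (7.5−7)² + (10.3−7)² + (10.6−7)² = 24.11.
The Normal likelihood contributes (σ²)^(−n/2) exp(−SS/(2σ²)), so the posterior is Inverse-Gamma(α + n/2, β + SS/2) = Inverse-Gamma(8, 25.355).
The mode of Inverse-Gamma(a, b) is b/(a+1) = 25.355/9 ≈ 2.817.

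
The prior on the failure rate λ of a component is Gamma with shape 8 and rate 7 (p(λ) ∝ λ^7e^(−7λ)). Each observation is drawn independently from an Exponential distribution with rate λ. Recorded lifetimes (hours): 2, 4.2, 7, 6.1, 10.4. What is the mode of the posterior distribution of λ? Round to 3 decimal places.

The Exponential(rate=λ) likelihood is ∝ λ^n e^(−λΣtᵢ). Here n = 5 and Σtᵢ = 2 + 4.2 + 7 + 6.1 + 10.4 = 29.7.
Posterior ∝ λ^7e^(−7λ) · λ^5e^(−29.7λ) = λ^12e^(−36.7λ), i.e. Gamma(13, 36.7).
Mode = (a−1)/b = 12/36.7 ≈ 0.327.

λ̂_MAP = 0.327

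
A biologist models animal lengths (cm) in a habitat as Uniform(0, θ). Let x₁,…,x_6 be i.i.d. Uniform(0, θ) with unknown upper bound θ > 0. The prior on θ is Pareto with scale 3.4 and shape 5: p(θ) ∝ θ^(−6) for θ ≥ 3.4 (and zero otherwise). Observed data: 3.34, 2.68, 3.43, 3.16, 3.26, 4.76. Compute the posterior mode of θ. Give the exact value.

θ̂_MAP = 4.76

The Uniform(0, θ) likelihood is θ^(−n) for θ ≥ max(xᵢ), zero otherwise. Here max(xᵢ) = 4.76.
Posterior ∝ θ^(−6) · θ^(−6) = θ^(−12) on θ ≥ max(3.4, 4.76) = 4.76.
This density is strictly decreasing in θ, so the posterior mode lies at the lower boundary of the support.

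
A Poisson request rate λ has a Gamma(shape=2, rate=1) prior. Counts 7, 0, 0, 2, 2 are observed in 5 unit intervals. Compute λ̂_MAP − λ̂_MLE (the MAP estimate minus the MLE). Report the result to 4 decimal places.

Σxᵢ = 11. Posterior is Gamma(13, 6); MAP = (13−1)/6 = 12/6 ≈ 2.00000.
MLE = x̄ = 11/5 ≈ 2.20000.
Difference = 12/6 − 11/5 = -1/5 ≈ -0.2000.

MAP − MLE = -0.2000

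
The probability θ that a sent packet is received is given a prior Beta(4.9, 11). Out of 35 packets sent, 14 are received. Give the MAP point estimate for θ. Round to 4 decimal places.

Prior: Beta(4.9, 11).
Data: 14 successes in 35 trials. The binomial likelihood contributes θ^14(1−θ)^21, so the posterior is Beta(4.9+14, 11+21) = Beta(18.9, 32).
For Beta(a, b) with a, b > 1 the mode is (a−1)/(a+b−2) = 17.9/48.9 ≈ 0.3661.

θ̂_MAP = 0.3661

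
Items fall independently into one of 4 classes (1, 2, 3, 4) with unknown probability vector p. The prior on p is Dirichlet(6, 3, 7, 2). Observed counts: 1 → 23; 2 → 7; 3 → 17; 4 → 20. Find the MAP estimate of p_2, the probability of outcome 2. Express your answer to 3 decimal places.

The posterior is Dirichlet(αᵢ + nᵢ) = Dirichlet(29, 10, 24, 22).
For a Dirichlet(a₁,…,a_K) with all aᵢ > 1, the mode has j-th component (aⱼ − 1)/(Σaᵢ − K).
Here Σaᵢ = 85 and K = 4, so p_2 = (10 − 1)/(85 − 4) = 9/81 ≈ 0.111.

MAP estimate: 0.111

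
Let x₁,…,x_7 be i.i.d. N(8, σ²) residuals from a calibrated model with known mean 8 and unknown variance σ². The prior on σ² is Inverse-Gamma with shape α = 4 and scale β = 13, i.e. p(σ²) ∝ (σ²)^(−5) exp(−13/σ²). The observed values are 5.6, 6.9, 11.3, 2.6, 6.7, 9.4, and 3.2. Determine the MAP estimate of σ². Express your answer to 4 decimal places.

Sum of squared deviations about the known mean: SS = (5.6−8)² + (6.9−8)² + (11.3−8)² + (2.6−8)² + (6.7−8)² + (9.4−8)² + (3.2−8)² = 73.71.
The Normal likelihood contributes (σ²)^(−n/2) exp(−SS/(2σ²)), so the posterior is Inverse-Gamma(α + n/2, β + SS/2) = Inverse-Gamma(7.5, 49.855).
The mode of Inverse-Gamma(a, b) is b/(a+1) = 49.855/8.5 ≈ 5.8653.

σ̂²_MAP = 5.8653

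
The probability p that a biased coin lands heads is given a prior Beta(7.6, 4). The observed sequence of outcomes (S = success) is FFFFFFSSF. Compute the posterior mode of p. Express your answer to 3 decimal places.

p̂_MAP = 0.462

Prior: Beta(7.6, 4).
Data: 2 successes in 9 trials (from the sequence). The binomial likelihood contributes p^2(1−p)^7, so the posterior is Beta(7.6+2, 4+7) = Beta(9.6, 11).
For Beta(a, b) with a, b > 1 the mode is (a−1)/(a+b−2) = 8.6/18.6 ≈ 0.462.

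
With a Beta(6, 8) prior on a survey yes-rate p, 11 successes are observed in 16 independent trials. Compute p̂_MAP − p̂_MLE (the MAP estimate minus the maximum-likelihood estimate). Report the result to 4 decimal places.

MAP − MLE = -0.1161

Posterior is Beta(17, 13); MAP = (17−1)/(30−2) = 16/28 ≈ 0.57143.
MLE ignores the prior: p̂_MLE = k/n = 11/16 ≈ 0.68750.
Difference = 16/28 − 11/16 = -13/112 ≈ -0.1161.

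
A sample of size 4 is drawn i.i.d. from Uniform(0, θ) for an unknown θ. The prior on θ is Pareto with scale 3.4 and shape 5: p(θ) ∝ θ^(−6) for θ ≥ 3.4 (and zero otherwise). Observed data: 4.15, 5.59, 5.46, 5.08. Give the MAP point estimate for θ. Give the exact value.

The Uniform(0, θ) likelihood is θ^(−n) for θ ≥ max(xᵢ), zero otherwise. Here max(xᵢ) = 5.59.
Posterior ∝ θ^(−6) · θ^(−4) = θ^(−10) on θ ≥ max(3.4, 5.59) = 5.59.
This density is strictly decreasing in θ, so the posterior mode lies at the lower boundary of the support.

θ̂_MAP = 5.59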